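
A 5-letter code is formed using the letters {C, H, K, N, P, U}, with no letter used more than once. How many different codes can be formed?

720

With no repetition, fill the 5 letters in order: 6 choices, then 5, down to 2.
6 × 5 × 4 × 3 × 2 = 720.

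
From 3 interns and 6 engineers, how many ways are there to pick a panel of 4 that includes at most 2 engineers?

Split by how many engineers are chosen (0 through 2).
Sum: C(6,0)·C(3,4) + C(6,1)·C(3,3) + C(6,2)·C(3,2) = 0 + 6 + 45 = 51.

51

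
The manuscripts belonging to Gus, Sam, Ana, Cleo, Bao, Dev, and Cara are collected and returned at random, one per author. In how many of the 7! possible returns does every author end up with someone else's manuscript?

Count assignments avoiding every fixed point. For any j of the 7 authors fixed to their own manuscript, the other 7−j can be arranged in (7−j)! ways.
By inclusion–exclusion this is Σ_{j=0}^{7} (−1)^j C(7,j)·(7−j)!.
Computing: 5040 − 5040 + 2520 − 840 + 210 − 42 + 7 − 1 = 1854.

1854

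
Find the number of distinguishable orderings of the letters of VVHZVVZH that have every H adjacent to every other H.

Treat the 2 copies of H as a single block. The multiset to arrange is then {HH, V, V, V, V, Z, Z}, 7 items in all.
That gives (7)!/(4!·2!) = 105 arrangements.

105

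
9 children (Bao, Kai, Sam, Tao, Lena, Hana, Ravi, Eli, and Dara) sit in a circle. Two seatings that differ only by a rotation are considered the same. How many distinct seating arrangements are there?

Around a circle, 9 distinct people have 9!/9 = (8)! = 40320 rotationally distinct seatings.

40320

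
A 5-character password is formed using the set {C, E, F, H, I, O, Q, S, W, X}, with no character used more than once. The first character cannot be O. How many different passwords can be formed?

27216

The first character has 10−1 = 9 choices (anything except O).
The remaining 4 characters are filled from the other 9 symbols without repetition: 9 × 8 × 7 × 6 = 3024.
Total: 9 × 3024 = 27216.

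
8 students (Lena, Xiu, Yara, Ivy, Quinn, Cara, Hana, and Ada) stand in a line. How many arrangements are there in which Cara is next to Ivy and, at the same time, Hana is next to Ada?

Treat {Cara,Ivy} as one block (2 orders) and {Hana,Ada} as another (2 orders).
That leaves 6 units to arrange: 2 × 2 × 6! = 4 × 720 = 2880.

2880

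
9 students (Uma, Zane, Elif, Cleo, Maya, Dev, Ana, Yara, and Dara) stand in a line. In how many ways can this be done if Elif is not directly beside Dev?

There are 9! = 362880 arrangements in all. If Elif and Dev are adjacent, merging them into one block gives 2·(8)! = 80640 arrangements.
Complementary counting: 362880 − 80640 = 282240.

282240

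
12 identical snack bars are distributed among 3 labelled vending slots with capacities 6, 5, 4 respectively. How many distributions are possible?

Without the upper bounds there are C(14,2) = 91 ways to split 12 among 3 vending slots.
Subtract solutions that violate a single cap (substitute x_i' = x_i − (cap_i+1)): x_1 ≥ 7 gives C(7,2) = 21; x_2 ≥ 6 gives C(8,2) = 28; x_3 ≥ 5 gives C(9,2) = 36. Together 85.
Add back pairs where two caps are both exceeded: 0 + 1 + 3 = 4.
By inclusion–exclusion the count is 91 − 85 + 4 = 10.

10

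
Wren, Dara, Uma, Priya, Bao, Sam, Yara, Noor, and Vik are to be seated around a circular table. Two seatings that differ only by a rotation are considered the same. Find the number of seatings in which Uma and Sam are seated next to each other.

10080

Glue Uma and Sam into a block (2 internal orders). Seating 8 units around a circle gives (7)! arrangements.
So 2 × (7)! = 2 × 5040 = 10080.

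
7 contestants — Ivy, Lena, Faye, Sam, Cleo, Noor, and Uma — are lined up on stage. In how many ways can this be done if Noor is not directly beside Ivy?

3600

Of the 7! = 5040 arrangements, those with Noor and Ivy adjacent number 2 × 6! = 1440 (treat the pair as a block with 2 internal orders).
So 5040 − 1440 = 3600 arrangements keep them apart.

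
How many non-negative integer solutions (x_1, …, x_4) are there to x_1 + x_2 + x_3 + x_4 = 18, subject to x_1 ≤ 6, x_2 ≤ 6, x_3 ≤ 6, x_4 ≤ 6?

By stars and bars, unrestricted non-negative solutions to x_1+…+x_4 = 18 number C(18+3,3) = 1330.
Subtract solutions that violate a single cap (substitute x_i' = x_i − (cap_i+1)): x_1 ≥ 7 gives C(14,3) = 364; x_2 ≥ 7 gives C(14,3) = 364; x_3 ≥ 7 gives C(14,3) = 364; x_4 ≥ 7 gives C(14,3) = 364. Together 1456.
Add back pairs where two caps are both exceeded: 35 + 35 + 35 + 35 + 35 + 35 = 210.
By inclusion–exclusion the count is 1330 − 1456 + 210 = 84.

84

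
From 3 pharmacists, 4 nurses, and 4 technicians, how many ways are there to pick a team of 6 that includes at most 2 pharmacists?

406

Split by how many pharmacists are chosen (0 through 2).
Sum: C(3,0)·C(8,6) + C(3,1)·C(8,5) + C(3,2)·C(8,4) = 28 + 168 + 210 = 406.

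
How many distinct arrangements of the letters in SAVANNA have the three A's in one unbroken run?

Treat the 3 copies of A as a single block. The multiset to arrange is then {AAA, N, N, S, V}, 5 items in all.
That gives (5)!/(2!) = 60 arrangements.

60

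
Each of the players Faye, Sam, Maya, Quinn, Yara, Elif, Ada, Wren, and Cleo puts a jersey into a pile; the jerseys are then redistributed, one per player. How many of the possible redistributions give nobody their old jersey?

Let Aᵢ be the assignments in which player i gets their old jersey. We want the size of the complement of A₁∪…∪A_9.
By inclusion–exclusion this is Σ_{j=0}^{9} (−1)^j C(9,j)·(9−j)!.
Computing: 362880 − 362880 + 181440 − 60480 + 15120 − 3024 + 504 − 72 + 9 − 1 = 133496.

133496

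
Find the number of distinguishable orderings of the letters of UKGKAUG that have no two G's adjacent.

There are 7!/(2!·2!·2!) = 630 arrangements of UKGKAUG in total.
Arrangements with the G's together: treat GG as one letter, giving (6)!/(2!·2!) = 180.
Hence 630 − 180 = 450.

450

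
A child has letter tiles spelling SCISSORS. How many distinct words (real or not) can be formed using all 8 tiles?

1680

SCISSORS has 8 letters with S appearing 4 times.
So there are 8! / (4!) = 1680 distinguishable arrangements.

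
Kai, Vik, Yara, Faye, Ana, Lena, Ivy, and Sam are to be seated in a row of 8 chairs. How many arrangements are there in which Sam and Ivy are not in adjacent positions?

Of the 8! = 40320 arrangements, those with Sam and Ivy adjacent number 2 × 7! = 10080 (treat the pair as a block with 2 internal orders).
So 40320 − 10080 = 30240 arrangements keep them apart.

30240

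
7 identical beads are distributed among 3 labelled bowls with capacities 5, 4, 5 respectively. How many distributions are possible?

Without the upper bounds there are C(9,2) = 36 ways to split 7 among 3 bowls.
Subtract solutions that violate a single cap (substitute x_i' = x_i − (cap_i+1)): x_1 ≥ 6 gives C(3,2) = 3; x_2 ≥ 5 gives C(4,2) = 6; x_3 ≥ 6 gives C(3,2) = 3. Together 12.
No two caps can be exceeded simultaneously, so the pair terms are all 0.
By inclusion–exclusion the count is 36 − 12 + 0 = 24.

24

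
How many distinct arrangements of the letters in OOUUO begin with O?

6

Fix O in the first position and arrange the remaining 4 letters.
Those 4 letters have O appearing twice and U appearing twice, giving (4)!/(2!·2!) = 6.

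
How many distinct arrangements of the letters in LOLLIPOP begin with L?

With the first slot taken by L, it remains to arrange the other 7 letters (OLLIPOP).
Those 7 letters have L appearing twice, O appearing twice, and P appearing twice, giving (7)!/(2!·2!·2!) = 630.

630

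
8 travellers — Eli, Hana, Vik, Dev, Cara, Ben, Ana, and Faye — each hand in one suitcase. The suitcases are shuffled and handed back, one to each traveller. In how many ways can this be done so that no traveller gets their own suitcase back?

14833

Let Aᵢ be the assignments in which traveller i gets their own suitcase. We want the size of the complement of A₁∪…∪A_8.
By inclusion–exclusion this is Σ_{j=0}^{8} (−1)^j C(8,j)·(8−j)!.
Computing: 40320 − 40320 + 20160 − 6720 + 1680 − 336 + 56 − 8 + 1 = 14833.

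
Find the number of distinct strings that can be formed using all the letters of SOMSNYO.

SOMSNYO has 7 letters with O appearing twice and S appearing twice.
The number of distinct arrangements is 7!/(2!·2!) = 5040/4 = 1260.

1260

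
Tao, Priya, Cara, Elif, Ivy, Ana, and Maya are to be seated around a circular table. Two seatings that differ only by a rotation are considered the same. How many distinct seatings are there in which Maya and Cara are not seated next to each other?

480

All circular seatings of 7 people number (6)! = 720.
Those with Maya next to Cara: fuse the pair into one unit and seat 6 units around a circle — 2·(5)! = 240.
Subtracting, 720 − 240 = 480.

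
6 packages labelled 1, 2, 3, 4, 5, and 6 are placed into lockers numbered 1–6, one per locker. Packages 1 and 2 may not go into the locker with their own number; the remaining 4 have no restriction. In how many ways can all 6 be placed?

504

Let Aᵢ (for i ∈ {1, 2}) be the placements that put package i in its forbidden locker. Any j of these fix j positions, leaving (6−j)! ways to fill the rest, and there are C(2,j) ways to pick which j.
By inclusion–exclusion, the number of valid placements is Σ_{j=0}^{2} (−1)^j C(2,j)·(6−j)!.
Computing: 720 − 240 + 24 = 504.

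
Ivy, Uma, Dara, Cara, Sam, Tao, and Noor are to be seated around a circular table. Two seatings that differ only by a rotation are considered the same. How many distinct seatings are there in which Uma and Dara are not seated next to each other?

480

All circular seatings of 7 people number (6)! = 720.
Those with Uma next to Dara: fuse the pair into one unit and seat 6 units around a circle — 2·(5)! = 240.
Subtracting, 720 − 240 = 480.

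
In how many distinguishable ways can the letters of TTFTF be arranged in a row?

10

Letter multiplicities in TTFTF: F×2, T×3.
So there are 5! / (3!·2!) = 10 distinguishable arrangements.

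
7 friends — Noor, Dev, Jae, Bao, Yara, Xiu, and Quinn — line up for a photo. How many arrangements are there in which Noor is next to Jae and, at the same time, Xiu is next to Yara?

Treat {Noor,Jae} as one block (2 orders) and {Xiu,Yara} as another (2 orders).
That leaves 5 units to arrange: 2 × 2 × 5! = 4 × 120 = 480.

480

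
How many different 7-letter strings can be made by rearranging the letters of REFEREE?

Letter multiplicities in REFEREE: E×4, F×1, R×2.
The number of distinct arrangements is 7!/(4!·2!) = 5040/48 = 105.

105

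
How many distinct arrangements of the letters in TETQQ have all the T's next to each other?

Treat the 2 copies of T as a single block. The multiset to arrange is then {TT, E, Q, Q}, 4 items in all.
That gives (4)!/(2!) = 12 arrangements.

12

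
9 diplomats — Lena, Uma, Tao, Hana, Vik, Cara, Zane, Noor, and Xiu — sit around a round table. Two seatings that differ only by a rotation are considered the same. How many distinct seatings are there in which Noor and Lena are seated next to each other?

Glue Noor and Lena into a block (2 internal orders). Seating 8 units around a circle gives (7)! arrangements.
So 2 × (7)! = 2 × 5040 = 10080.

10080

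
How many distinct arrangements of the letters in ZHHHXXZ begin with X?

60

With the first slot taken by X, it remains to arrange the other 6 letters (ZHHHXZ).
Those 6 letters have H appearing 3 times and Z appearing twice, giving (6)!/(3!·2!) = 60.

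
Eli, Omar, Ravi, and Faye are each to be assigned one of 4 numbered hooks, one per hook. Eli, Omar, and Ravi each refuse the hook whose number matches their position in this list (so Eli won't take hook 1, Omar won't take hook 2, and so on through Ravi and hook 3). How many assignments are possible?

Let Aᵢ (for i ∈ {1, 2, 3}) be the placements that put person i in their forbidden hook. Any j of these fix j positions, leaving (4−j)! ways to fill the rest, and there are C(3,j) ways to pick which j.
By inclusion–exclusion, the number of valid placements is Σ_{j=0}^{3} (−1)^j C(3,j)·(4−j)!.
Computing: 24 − 18 + 6 − 1 = 11.

11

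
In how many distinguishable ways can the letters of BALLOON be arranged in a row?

1260

Letter multiplicities in BALLOON: A×1, B×1, L×2, N×1, O×2.
So there are 7! / (2!·2!) = 1260 distinguishable arrangements.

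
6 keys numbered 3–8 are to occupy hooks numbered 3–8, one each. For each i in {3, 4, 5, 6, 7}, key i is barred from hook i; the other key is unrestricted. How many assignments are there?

309

Let Aᵢ (for 3 ≤ i ≤ 7) be the placements that put key i in its forbidden hook. Any j of these fix j positions, leaving (6−j)! ways to fill the rest, and there are C(5,j) ways to pick which j.
By inclusion–exclusion, the number of valid placements is Σ_{j=0}^{5} (−1)^j C(5,j)·(6−j)!.
Computing: 720 − 600 + 240 − 60 + 10 − 1 = 309.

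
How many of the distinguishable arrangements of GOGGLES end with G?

With the last slot taken by G, it remains to arrange the other 6 letters (OGGLES).
Those 6 letters have G appearing twice, giving (6)!/(2!) = 360.

360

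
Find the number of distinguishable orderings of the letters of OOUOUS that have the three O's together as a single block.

12

Treat the 3 copies of O as a single block. The multiset to arrange is then {OOO, S, U, U}, 4 items in all.
That gives (4)!/(2!) = 12 arrangements.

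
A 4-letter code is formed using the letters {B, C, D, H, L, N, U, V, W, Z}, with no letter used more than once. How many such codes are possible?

5040

Choose and order 4 of the 10 symbols: the first letter has 10 options, the next 9, then 8, 7.
10 × 9 × 8 × 7 = 5040.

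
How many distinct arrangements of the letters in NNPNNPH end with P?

With the last slot taken by P, it remains to arrange the other 6 letters (NNNNPH).
Those 6 letters have N appearing 4 times, giving (6)!/(4!) = 30.

30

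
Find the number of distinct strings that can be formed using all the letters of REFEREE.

105

Letter multiplicities in REFEREE: E×4, F×1, R×2.
So there are 7! / (4!·2!) = 105 distinguishable arrangements.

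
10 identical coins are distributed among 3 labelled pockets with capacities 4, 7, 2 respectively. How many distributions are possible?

By stars and bars, unrestricted non-negative solutions to x_1+…+x_3 = 10 number C(10+2,2) = 66.
Subtract solutions that violate a single cap (substitute x_i' = x_i − (cap_i+1)): x_1 ≥ 5 gives C(7,2) = 21; x_2 ≥ 8 gives C(4,2) = 6; x_3 ≥ 3 gives C(9,2) = 36. Together 63.
Add back pairs where two caps are both exceeded: 0 + 6 + 0 = 6.
By inclusion–exclusion the count is 66 − 63 + 6 = 9.

9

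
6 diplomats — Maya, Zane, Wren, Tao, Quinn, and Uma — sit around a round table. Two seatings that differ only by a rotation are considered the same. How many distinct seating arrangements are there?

120

Fix one person's seat to break rotational symmetry; the remaining 5 people can be arranged in (5)! = 120 ways.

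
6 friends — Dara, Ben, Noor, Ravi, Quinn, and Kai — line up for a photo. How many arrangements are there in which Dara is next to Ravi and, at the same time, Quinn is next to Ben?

Treat {Dara,Ravi} as one block (2 orders) and {Quinn,Ben} as another (2 orders).
That leaves 4 units to arrange: 2 × 2 × 4! = 4 × 24 = 96.

96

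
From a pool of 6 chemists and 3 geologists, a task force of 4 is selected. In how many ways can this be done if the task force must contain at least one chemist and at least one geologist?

Total 4-person selections from all 9: C(9,4) = 126.
Selections missing a whole group: no chemists → C(3,4) = 0; no geologists → C(6,4) = 15.
Both groups omitted at once is impossible, so 126 − 15 = 111.

111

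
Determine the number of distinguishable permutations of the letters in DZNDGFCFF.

The 9 letters of DZNDGFCFF have repeats: D appearing twice and F appearing 3 times.
So there are 9! / (3!·2!) = 30240 distinguishable arrangements.

30240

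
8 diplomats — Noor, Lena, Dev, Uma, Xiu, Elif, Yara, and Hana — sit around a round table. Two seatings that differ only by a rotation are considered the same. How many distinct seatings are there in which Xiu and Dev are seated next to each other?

Glue Xiu and Dev into a block (2 internal orders). Seating 7 units around a circle gives (6)! arrangements.
So 2 × (6)! = 2 × 720 = 1440.

1440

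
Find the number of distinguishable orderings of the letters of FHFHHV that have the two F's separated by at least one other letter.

Total arrangements of FHFHHV: 6!/(3!·2!) = 60.
Arrangements with the F's together: treat FF as one letter, giving (5)!/(3!) = 20.
Hence 60 − 20 = 40.

40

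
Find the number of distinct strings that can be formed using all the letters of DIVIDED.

420

The 7 letters of DIVIDED have repeats: D appearing 3 times and I appearing twice.
So there are 7! / (3!·2!) = 420 distinguishable arrangements.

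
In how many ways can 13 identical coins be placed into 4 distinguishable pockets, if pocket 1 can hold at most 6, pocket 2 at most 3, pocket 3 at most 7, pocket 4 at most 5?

115

Ignoring the caps, the number of non-negative solutions to x_1+…+x_4 = 13 is C(16,3) = 560.
Subtract solutions that violate a single cap (substitute x_i' = x_i − (cap_i+1)): x_1 ≥ 7 gives C(9,3) = 84; x_2 ≥ 4 gives C(12,3) = 220; x_3 ≥ 8 gives C(8,3) = 56; x_4 ≥ 6 gives C(10,3) = 120. Together 480.
Add back pairs where two caps are both exceeded: 10 + 0 + 1 + 4 + 20 + 0 = 35.
By inclusion–exclusion the count is 560 − 480 + 35 = 115.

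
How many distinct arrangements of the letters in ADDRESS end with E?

180

Fix E in the last position and arrange the remaining 6 letters.
Those 6 letters have D appearing twice and S appearing twice, giving (6)!/(2!·2!) = 180.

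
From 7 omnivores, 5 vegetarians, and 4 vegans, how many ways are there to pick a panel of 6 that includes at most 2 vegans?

Split by how many vegans are chosen (0 through 2).
Sum: C(4,0)·C(12,6) + C(4,1)·C(12,5) + C(4,2)·C(12,4) = 924 + 3168 + 2970 = 7062.

7062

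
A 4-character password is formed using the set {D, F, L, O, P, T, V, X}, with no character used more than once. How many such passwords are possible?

1680

With no repetition, fill the 4 characters in order: 8 choices, then 7, down to 5.
8 × 7 × 6 × 5 = 1680.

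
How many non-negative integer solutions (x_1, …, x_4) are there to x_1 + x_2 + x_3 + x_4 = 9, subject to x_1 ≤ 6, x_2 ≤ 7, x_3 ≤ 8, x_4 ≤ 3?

Without the upper bounds there are C(12,3) = 220 ways to split 9 among 4 variables.
Subtract solutions that violate a single cap (substitute x_i' = x_i − (cap_i+1)): x_1 ≥ 7 gives C(5,3) = 10; x_2 ≥ 8 gives C(4,3) = 4; x_3 ≥ 9 gives C(3,3) = 1; x_4 ≥ 4 gives C(8,3) = 56. Together 71.
No two caps can be exceeded simultaneously, so the pair terms are all 0.
By inclusion–exclusion the count is 220 − 71 + 0 = 149.

149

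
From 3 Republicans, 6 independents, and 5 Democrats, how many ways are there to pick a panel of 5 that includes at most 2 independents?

Split by how many independents are chosen (0 through 2).
Sum: C(6,0)·C(8,5) + C(6,1)·C(8,4) + C(6,2)·C(8,3) = 56 + 420 + 840 = 1316.

1316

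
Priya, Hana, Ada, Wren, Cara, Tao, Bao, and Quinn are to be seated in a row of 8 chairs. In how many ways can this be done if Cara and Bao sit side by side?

Glue Cara and Bao into one block (2 internal orders), leaving 7 units to arrange in a row.
So the count is 2·(7)! = 10080.

10080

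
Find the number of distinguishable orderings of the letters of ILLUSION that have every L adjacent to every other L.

Treat the 2 copies of L as a single block. The multiset to arrange is then {LL, I, I, N, O, S, U}, 7 items in all.
That gives (7)!/(2!) = 2520 arrangements.

2520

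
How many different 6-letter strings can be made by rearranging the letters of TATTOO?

60

Letter multiplicities in TATTOO: A×1, O×2, T×3.
So there are 6! / (3!·2!) = 60 distinguishable arrangements.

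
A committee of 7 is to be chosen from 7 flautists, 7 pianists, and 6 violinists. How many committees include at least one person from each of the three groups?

70658

Total 7-person selections from all 20: C(20,7) = 77520.
Subtract selections that omit an entire group: no flautists → C(13,7) = 1716; no pianists → C(13,7) = 1716; no violinists → C(14,7) = 3432.
Add back selections omitting two groups (i.e. drawn from a single group): C(7,7) + C(7,7) + C(6,7) = 2.
By inclusion–exclusion: 77520 − 6864 + 2 = 70658.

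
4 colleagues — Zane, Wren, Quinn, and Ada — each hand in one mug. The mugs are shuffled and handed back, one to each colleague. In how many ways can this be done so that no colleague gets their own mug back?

This is the derangement count D_4: permutations of 4 items with no fixed point.
By inclusion–exclusion this is Σ_{j=0}^{4} (−1)^j C(4,j)·(4−j)!.
Computing: 24 − 24 + 12 − 4 + 1 = 9.

9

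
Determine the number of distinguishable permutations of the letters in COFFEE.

Letter multiplicities in COFFEE: C×1, E×2, F×2, O×1.
Dividing 6! = 720 by 2!·2! = 4 for the repeated letters gives 180.

180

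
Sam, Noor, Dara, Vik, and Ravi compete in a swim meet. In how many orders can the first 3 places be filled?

60

There are 5 choices for 1st place, 4 for 2nd, and 3 for 3rd.
That gives 5 × 4 × 3 = 60.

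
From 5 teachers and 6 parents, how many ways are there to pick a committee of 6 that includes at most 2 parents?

Split by how many parents are chosen (0 through 2).
Sum: C(6,0)·C(5,6) + C(6,1)·C(5,5) + C(6,2)·C(5,4) = 0 + 6 + 75 = 81.

81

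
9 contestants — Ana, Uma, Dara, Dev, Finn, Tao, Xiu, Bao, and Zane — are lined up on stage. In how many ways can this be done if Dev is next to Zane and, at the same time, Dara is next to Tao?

Treat {Dev,Zane} as one block (2 orders) and {Dara,Tao} as another (2 orders).
That leaves 7 units to arrange: 2 × 2 × 7! = 4 × 5040 = 20160.

20160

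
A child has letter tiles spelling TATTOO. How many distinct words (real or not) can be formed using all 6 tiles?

TATTOO has 6 letters with O appearing twice and T appearing 3 times.
So there are 6! / (3!·2!) = 60 distinguishable arrangements.

60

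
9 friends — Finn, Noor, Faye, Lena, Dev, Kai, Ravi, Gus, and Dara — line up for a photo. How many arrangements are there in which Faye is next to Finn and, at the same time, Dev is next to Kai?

20160

Treat {Faye,Finn} as one block (2 orders) and {Dev,Kai} as another (2 orders).
That leaves 7 units to arrange: 2 × 2 × 7! = 4 × 5040 = 20160.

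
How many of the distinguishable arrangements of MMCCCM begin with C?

10

With the first slot taken by C, it remains to arrange the other 5 letters (MMCCM).
Those 5 letters have C appearing twice and M appearing 3 times, giving (5)!/(3!·2!) = 10.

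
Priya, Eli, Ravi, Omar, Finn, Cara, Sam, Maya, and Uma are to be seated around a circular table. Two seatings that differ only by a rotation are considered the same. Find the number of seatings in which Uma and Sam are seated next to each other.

10080

Treat {Uma, Sam} as one unit (2 internal orders) and seat the resulting 8 units around the table: (7)! circular arrangements.
So 2 × (7)! = 2 × 5040 = 10080.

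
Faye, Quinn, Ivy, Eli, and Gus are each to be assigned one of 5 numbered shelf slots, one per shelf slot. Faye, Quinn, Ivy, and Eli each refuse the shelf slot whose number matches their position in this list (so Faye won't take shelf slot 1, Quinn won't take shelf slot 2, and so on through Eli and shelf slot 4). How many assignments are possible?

53

Let Aᵢ (for 1 ≤ i ≤ 4) be the placements that put person i in their forbidden shelf slot. Any j of these fix j positions, leaving (5−j)! ways to fill the rest, and there are C(4,j) ways to pick which j.
By inclusion–exclusion, the number of valid placements is Σ_{j=0}^{4} (−1)^j C(4,j)·(5−j)!.
Computing: 120 − 96 + 36 − 8 + 1 = 53.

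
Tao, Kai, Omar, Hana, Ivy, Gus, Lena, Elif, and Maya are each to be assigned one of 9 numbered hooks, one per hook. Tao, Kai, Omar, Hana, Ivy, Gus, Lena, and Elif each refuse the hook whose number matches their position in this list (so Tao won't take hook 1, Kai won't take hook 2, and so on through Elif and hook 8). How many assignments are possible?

Let Aᵢ (for 1 ≤ i ≤ 8) be the placements that put person i in their forbidden hook. Any j of these fix j positions, leaving (9−j)! ways to fill the rest, and there are C(8,j) ways to pick which j.
By inclusion–exclusion, the number of valid placements is Σ_{j=0}^{8} (−1)^j C(8,j)·(9−j)!.
Computing: 362880 − 322560 + 141120 − 40320 + 8400 − 1344 + 168 − 16 + 1 = 148329.

148329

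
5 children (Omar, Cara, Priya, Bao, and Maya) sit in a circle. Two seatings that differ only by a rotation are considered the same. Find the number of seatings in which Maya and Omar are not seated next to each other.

All circular seatings of 5 people number (4)! = 24.
Seatings with Maya beside Omar: treat them as a block with 2 internal orders, giving 2 × (3)! = 12.
Subtracting, 24 − 12 = 12.

12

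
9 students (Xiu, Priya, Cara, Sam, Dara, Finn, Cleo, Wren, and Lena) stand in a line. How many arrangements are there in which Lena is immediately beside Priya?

Place the 7 others and the Lena-Priya pair as 8 objects in a line; the pair has 2 internal arrangements.
That gives 2 × 8! = 2 × 40320 = 80640.

80640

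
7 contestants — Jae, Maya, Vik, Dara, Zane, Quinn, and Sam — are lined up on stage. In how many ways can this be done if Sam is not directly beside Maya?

Of the 7! = 5040 arrangements, those with Sam and Maya adjacent number 2 × 6! = 1440 (treat the pair as a block with 2 internal orders).
Complementary counting: 5040 − 1440 = 3600.

3600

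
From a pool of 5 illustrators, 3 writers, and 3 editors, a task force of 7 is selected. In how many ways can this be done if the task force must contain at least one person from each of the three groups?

Unrestricted: C(11,7) = 330 ways to pick any 7 of the 11.
Subtract selections that omit an entire group: no illustrators → C(6,7) = 0; no writers → C(8,7) = 8; no editors → C(8,7) = 8.
Add back selections omitting two groups (i.e. drawn from a single group): C(5,7) + C(3,7) + C(3,7) = 0.
By inclusion–exclusion: 330 − 16 + 0 = 314.

314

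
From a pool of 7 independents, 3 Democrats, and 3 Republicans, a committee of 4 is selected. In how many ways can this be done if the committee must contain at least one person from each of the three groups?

With no constraint there are C(13,4) = 715 possible selections.
Subtract selections that omit an entire group: no independents → C(6,4) = 15; no Democrats → C(10,4) = 210; no Republicans → C(10,4) = 210.
Add back selections omitting two groups (i.e. drawn from a single group): C(7,4) + C(3,4) + C(3,4) = 35.
By inclusion–exclusion: 715 − 435 + 35 = 315.

315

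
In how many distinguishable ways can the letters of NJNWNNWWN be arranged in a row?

504

The 9 letters of NJNWNNWWN have repeats: N appearing 5 times and W appearing 3 times.
Dividing 9! = 362880 by 5!·3! = 720 for the repeated letters gives 504.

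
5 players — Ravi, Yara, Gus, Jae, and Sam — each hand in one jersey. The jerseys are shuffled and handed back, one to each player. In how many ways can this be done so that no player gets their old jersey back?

44

Count assignments avoiding every fixed point. For any j of the 5 players fixed to their old jersey, the other 5−j can be arranged in (5−j)! ways.
By inclusion–exclusion this is Σ_{j=0}^{5} (−1)^j C(5,j)·(5−j)!.
Computing: 120 − 120 + 60 − 20 + 5 − 1 = 44.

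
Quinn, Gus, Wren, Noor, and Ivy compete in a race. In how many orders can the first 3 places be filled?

60

This is an ordered selection of 3 from 5: P(5,3).
That gives 5 × 4 × 3 = 60.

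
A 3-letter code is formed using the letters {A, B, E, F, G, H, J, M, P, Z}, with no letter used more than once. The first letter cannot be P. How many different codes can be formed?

648

The first letter has 10−1 = 9 choices (anything except P).
The remaining 2 letters are filled from the other 9 symbols without repetition: 9 × 8 = 72.
Total: 9 × 72 = 648.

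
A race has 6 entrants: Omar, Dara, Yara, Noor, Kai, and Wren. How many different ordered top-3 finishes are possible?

120

There are 6 choices for 1st place, 5 for 2nd, and 4 for 3rd.
That gives 6 × 5 × 4 = 120.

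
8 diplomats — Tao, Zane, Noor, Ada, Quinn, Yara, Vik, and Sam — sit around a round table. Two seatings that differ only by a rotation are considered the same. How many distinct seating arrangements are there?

5040

Seat Tao anywhere (absorbing the rotational symmetry), then permute the other 7: (7)! = 5040.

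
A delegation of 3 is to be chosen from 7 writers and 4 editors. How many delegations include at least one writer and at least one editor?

With no constraint there are C(11,3) = 165 possible selections.
Selections missing a whole group: no writers → C(4,3) = 4; no editors → C(7,3) = 35.
Both groups omitted at once is impossible, so 165 − 39 = 126.

126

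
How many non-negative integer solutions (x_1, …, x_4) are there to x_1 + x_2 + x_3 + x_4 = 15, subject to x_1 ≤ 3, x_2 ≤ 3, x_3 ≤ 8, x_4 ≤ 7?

64

By stars and bars, unrestricted non-negative solutions to x_1+…+x_4 = 15 number C(15+3,3) = 816.
Subtract solutions that violate a single cap (substitute x_i' = x_i − (cap_i+1)): x_1 ≥ 4 gives C(14,3) = 364; x_2 ≥ 4 gives C(14,3) = 364; x_3 ≥ 9 gives C(9,3) = 84; x_4 ≥ 8 gives C(10,3) = 120. Together 932.
Add back pairs where two caps are both exceeded: 120 + 10 + 20 + 10 + 20 + 0 = 180.
By inclusion–exclusion the count is 816 − 932 + 180 = 64.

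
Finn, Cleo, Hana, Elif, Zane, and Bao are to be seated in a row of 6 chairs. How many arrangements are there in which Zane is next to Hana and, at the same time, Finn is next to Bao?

Treat {Zane,Hana} as one block (2 orders) and {Finn,Bao} as another (2 orders).
That leaves 4 units to arrange: 2 × 2 × 4! = 4 × 24 = 96.

96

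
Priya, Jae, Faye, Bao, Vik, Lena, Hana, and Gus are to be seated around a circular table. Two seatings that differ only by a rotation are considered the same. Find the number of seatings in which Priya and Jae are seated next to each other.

1440

Glue Priya and Jae into a block (2 internal orders). Seating 7 units around a circle gives (6)! arrangements.
So 2 × (6)! = 2 × 720 = 1440.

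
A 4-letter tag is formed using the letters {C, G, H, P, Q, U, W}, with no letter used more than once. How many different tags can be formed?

This is a permutation of 4 out of 7: P(7,4) = 7!/3!.
7 × 6 × 5 × 4 = 840.

840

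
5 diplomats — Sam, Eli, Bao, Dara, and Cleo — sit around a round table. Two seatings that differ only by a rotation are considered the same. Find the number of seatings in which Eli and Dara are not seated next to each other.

12

Without the restriction there are (4)! = 24 seatings.
Those with Eli next to Dara: fuse the pair into one unit and seat 4 units around a circle — 2·(3)! = 12.
Subtracting, 24 − 12 = 12.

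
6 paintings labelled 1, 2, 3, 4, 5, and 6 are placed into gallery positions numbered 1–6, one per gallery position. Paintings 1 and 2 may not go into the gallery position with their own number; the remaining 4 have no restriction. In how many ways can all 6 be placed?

504

Let Aᵢ (for i ∈ {1, 2}) be the placements that put painting i in its forbidden gallery position. Any j of these fix j positions, leaving (6−j)! ways to fill the rest, and there are C(2,j) ways to pick which j.
By inclusion–exclusion, the number of valid placements is Σ_{j=0}^{2} (−1)^j C(2,j)·(6−j)!.
Computing: 720 − 240 + 24 = 504.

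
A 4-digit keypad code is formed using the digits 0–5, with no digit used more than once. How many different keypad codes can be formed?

360

With no repetition, fill the 4 digits in order: 6 choices, then 5, down to 3.
6 × 5 × 4 × 3 = 360.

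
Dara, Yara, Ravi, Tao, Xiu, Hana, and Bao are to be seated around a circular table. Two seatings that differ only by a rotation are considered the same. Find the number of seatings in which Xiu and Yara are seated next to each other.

240

Treat {Xiu, Yara} as one unit (2 internal orders) and seat the resulting 6 units around the table: (5)! circular arrangements.
So 2 × (5)! = 2 × 120 = 240.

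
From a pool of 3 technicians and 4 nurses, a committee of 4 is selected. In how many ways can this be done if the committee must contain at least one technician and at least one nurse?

Total 4-person selections from all 7: C(7,4) = 35.
Subtract selections that omit an entire group: no technicians → C(4,4) = 1; no nurses → C(3,4) = 0.
Both groups omitted at once is impossible, so 35 − 1 = 34.

34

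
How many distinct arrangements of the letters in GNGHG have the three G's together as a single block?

6

Treat the 3 copies of G as a single block. The multiset to arrange is then {GGG, H, N}, 3 items in all.
All 3 items are distinct, so there are (3)! = 6 arrangements.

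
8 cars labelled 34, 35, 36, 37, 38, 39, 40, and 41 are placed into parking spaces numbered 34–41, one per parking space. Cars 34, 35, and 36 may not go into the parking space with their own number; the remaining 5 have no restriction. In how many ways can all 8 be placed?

Let Aᵢ (for i ∈ {34, 35, 36}) be the placements that put car i in its forbidden parking space. Any j of these fix j positions, leaving (8−j)! ways to fill the rest, and there are C(3,j) ways to pick which j.
By inclusion–exclusion, the number of valid placements is Σ_{j=0}^{3} (−1)^j C(3,j)·(8−j)!.
Computing: 40320 − 15120 + 2160 − 120 = 27240.

27240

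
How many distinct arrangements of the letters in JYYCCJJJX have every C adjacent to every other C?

Treat the 2 copies of C as a single block. The multiset to arrange is then {CC, J, J, J, J, X, Y, Y}, 8 items in all.
That gives (8)!/(4!·2!) = 840 arrangements.

840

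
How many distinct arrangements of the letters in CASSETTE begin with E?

1260

With the first slot taken by E, it remains to arrange the other 7 letters (CASSTTE).
Those 7 letters have S appearing twice and T appearing twice, giving (7)!/(2!·2!) = 1260.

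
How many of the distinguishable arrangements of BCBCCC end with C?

10

With the last slot taken by C, it remains to arrange the other 5 letters (BBCCC).
Those 5 letters have B appearing twice and C appearing 3 times, giving (5)!/(3!·2!) = 10.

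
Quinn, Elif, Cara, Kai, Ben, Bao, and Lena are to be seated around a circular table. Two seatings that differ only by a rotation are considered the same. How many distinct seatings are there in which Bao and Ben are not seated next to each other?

Without the restriction there are (6)! = 720 seatings.
Seatings with Bao beside Ben: treat them as a block with 2 internal orders, giving 2 × (5)! = 240.
Subtracting, 720 − 240 = 480.

480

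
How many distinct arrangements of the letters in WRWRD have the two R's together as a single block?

Treat the 2 copies of R as a single block. The multiset to arrange is then {RR, D, W, W}, 4 items in all.
That gives (4)!/(2!) = 12 arrangements.

12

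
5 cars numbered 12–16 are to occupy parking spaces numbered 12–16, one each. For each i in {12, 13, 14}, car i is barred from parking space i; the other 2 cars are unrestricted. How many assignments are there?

Let Aᵢ (for i ∈ {12, 13, 14}) be the placements that put car i in its forbidden parking space. Any j of these fix j positions, leaving (5−j)! ways to fill the rest, and there are C(3,j) ways to pick which j.
By inclusion–exclusion, the number of valid placements is Σ_{j=0}^{3} (−1)^j C(3,j)·(5−j)!.
Computing: 120 − 72 + 18 − 2 = 64.

64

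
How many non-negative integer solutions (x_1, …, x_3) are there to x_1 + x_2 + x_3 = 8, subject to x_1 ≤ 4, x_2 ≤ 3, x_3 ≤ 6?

By stars and bars, unrestricted non-negative solutions to x_1+…+x_3 = 8 number C(8+2,2) = 45.
Subtract solutions that violate a single cap (substitute x_i' = x_i − (cap_i+1)): x_1 ≥ 5 gives C(5,2) = 10; x_2 ≥ 4 gives C(6,2) = 15; x_3 ≥ 7 gives C(3,2) = 3. Together 28.
No two caps can be exceeded simultaneously, so the pair terms are all 0.
By inclusion–exclusion the count is 45 − 28 + 0 = 17.

17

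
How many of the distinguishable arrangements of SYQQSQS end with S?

60

With the last slot taken by S, it remains to arrange the other 6 letters (YQQSQS).
Those 6 letters have Q appearing 3 times and S appearing twice, giving (6)!/(3!·2!) = 60.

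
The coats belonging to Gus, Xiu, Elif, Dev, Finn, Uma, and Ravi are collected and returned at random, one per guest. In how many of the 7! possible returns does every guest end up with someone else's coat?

1854

Let Aᵢ be the assignments in which guest i gets their own coat. We want the size of the complement of A₁∪…∪A_7.
By inclusion–exclusion this is Σ_{j=0}^{7} (−1)^j C(7,j)·(7−j)!.
Computing: 5040 − 5040 + 2520 − 840 + 210 − 42 + 7 − 1 = 1854.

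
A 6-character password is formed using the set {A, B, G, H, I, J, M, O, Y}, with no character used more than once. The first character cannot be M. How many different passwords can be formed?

The first character has 9−1 = 8 choices (anything except M).
The remaining 5 characters are filled from the other 8 symbols without repetition: 8 × 7 × 6 × 5 × 4 = 6720.
Total: 8 × 6720 = 53760.

53760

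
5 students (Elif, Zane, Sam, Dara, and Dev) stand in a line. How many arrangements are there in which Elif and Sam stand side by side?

Glue Elif and Sam into one block (2 internal orders), leaving 4 units to arrange in a row.
So the count is 2·(4)! = 48.

48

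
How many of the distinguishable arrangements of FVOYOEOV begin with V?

840

With the first slot taken by V, it remains to arrange the other 7 letters (FOYOEOV).
Those 7 letters have O appearing 3 times, giving (7)!/(3!) = 840.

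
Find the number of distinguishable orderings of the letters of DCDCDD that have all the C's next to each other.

5

Treat the 2 copies of C as a single block. The multiset to arrange is then {CC, D, D, D, D}, 5 items in all.
That gives (5)!/(4!) = 5 arrangements.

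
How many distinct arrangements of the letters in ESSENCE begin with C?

60

Fix C in the first position and arrange the remaining 6 letters.
Those 6 letters have E appearing 3 times and S appearing twice, giving (6)!/(3!·2!) = 60.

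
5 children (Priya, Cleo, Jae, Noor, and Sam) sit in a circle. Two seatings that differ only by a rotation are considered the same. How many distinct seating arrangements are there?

Seat Priya anywhere (absorbing the rotational symmetry), then permute the other 4: (4)! = 24.

24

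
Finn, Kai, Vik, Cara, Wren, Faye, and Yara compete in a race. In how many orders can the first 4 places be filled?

This is an ordered selection of 4 from 7: P(7,4).
That gives 7 × 6 × 5 × 4 = 840.

840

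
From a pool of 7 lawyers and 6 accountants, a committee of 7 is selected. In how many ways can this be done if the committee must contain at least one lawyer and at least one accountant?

1715

Total 7-person selections from all 13: C(13,7) = 1716.
Subtract selections that omit an entire group: no lawyers → C(6,7) = 0; no accountants → C(7,7) = 1.
Both groups omitted at once is impossible, so 1716 − 1 = 1715.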